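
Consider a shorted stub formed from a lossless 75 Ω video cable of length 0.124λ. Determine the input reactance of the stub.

βl = 2π × 0.124 = 44.6°
tan(βl) = 0.988
For a shorted stub, Z_in = jZ_0·tan(βl)

X_in ≈ 74.1 Ω (inductive)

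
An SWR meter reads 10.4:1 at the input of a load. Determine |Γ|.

|Γ| = (S − 1)/(S + 1) = (10.4 − 1)/(10.4 + 1) = 9.4/11.4

|Γ| ≈ 0.825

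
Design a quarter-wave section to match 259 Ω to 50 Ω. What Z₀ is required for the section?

Z_qwt ≈ 114 Ω

Z_qwt = √(Z_0·R_L) = √(50 × 259) = √12950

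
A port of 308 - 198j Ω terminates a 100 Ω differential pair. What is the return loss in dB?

RL ≈ 3.97 dB

Γ = (208 − j198)/(408 − j198), |Γ| = 0.633
RL = −20·log₁₀|Γ| = −20·log₁₀(0.633)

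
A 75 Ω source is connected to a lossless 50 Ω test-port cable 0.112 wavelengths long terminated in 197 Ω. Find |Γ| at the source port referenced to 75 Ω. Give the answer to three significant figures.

|Γ| ≈ 0.604

βl = 2π × 0.112 = 40.3°
tan(βl) = 0.849
Z_in = Z_0·(Z_L + jZ_0·tanβl)/(Z_0 + jZ_L·tanβl) = 27.8 − j50.6 Ω
Γ_s = (Z_in − Z_s)/(Z_in + Z_s) = (-47.2 − j50.6)/(103 − j50.6), |Γ_s| = 0.604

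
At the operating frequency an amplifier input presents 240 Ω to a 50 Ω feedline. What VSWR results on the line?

VSWR ≈ 4.8

Γ = (240 − 50)/(240 + 50) = 0.655
VSWR = (1 + 0.655)/(1 − 0.655)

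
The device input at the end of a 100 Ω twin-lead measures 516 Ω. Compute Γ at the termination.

Γ = (Z_L − Z_0)/(Z_L + Z_0) = (516 − 100)/(516 + 100) = 416/616

Γ = 0.675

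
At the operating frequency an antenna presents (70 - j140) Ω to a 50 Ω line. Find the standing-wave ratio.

Γ = (Z_L − Z_0)/(Z_L + Z_0) = (20 − j140)/(120 − j140)
|Γ| = 141/184 = 0.767
VSWR = (1 + |Γ|)/(1 − |Γ|) = 1.77/0.233

VSWR ≈ 7.58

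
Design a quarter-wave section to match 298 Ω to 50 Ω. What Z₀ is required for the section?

Z_qwt ≈ 122 Ω

Z_qwt = √(Z_0·R_L) = √(50 × 298) = √14900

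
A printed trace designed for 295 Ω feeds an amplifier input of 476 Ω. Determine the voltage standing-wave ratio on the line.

VSWR ≈ 1.61

For a purely resistive load, VSWR = R_L/Z_0 or Z_0/R_L (whichever > 1) = 476/295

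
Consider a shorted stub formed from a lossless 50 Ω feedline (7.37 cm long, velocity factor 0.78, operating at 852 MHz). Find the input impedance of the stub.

λ = v/f = 0.78·c / 852 MHz = 0.275 m
βl = 2π·l/λ = 2π × 0.268 = 96.6°
tan(βl) = -8.64
For a shorted stub, Z_in = jZ_0·tan(βl)

Z_in ≈ −j432 Ω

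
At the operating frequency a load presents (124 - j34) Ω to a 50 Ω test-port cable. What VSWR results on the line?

Γ = (Z_L − Z_0)/(Z_L + Z_0) = (74 − j34)/(174 − j34)
|Γ| = 81.4/177 = 0.459
VSWR = (1 + |Γ|)/(1 − |Γ|) = 1.46/0.541

VSWR ≈ 2.7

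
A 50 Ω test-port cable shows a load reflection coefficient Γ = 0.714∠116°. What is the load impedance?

Z_L ≈ 11.5 + j30 Ω

Z_L = Z_0·(1 + Γ)/(1 − Γ) = 50·(0.687 + j0.642)/(1.31 − j0.642)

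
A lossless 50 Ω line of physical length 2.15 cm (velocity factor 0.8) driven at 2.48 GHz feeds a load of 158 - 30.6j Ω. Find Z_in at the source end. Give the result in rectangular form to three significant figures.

Z_in ≈ 15.4 − j5 Ω

λ = v/f = 0.8·c / 2.48 GHz = 0.0968 m
βl = 2π·l/λ = 2π × 0.222 = 80°
tan(βl) = tan(80°) = 5.66
Z_in = Z_0·(Z_L + jZ_0·tanβl)/(Z_0 + jZ_L·tanβl)
     = 50·(158 + j252)/(223 + j894)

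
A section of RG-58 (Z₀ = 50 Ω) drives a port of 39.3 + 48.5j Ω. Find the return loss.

RL ≈ 6.22 dB

Γ = (-10.7 + j48.5)/(89.3 + j48.5), |Γ| = 0.489
RL = −20·log₁₀|Γ| = −20·log₁₀(0.489)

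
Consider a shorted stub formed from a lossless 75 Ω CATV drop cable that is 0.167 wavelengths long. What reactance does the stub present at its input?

X_in ≈ 131 Ω (inductive)

βl = 2π × 0.167 = 60.1°
tan(βl) = 1.74
For a shorted stub, Z_in = jZ_0·tan(βl)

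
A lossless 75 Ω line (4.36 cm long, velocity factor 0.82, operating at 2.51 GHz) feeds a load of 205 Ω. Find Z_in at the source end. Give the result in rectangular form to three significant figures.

λ = v/f = 0.82·c / 2.51 GHz = 0.098 m
βl = 2π·l/λ = 2π × 0.445 = 160°
tan(βl) = tan(160°) = -0.361
Z_in = Z_0·(Z_L + jZ_0·tanβl)/(Z_0 + jZ_L·tanβl)
     = 75·(205 − j27.1)/(75 − j74)

Z_in ≈ 117 + j88.8 Ω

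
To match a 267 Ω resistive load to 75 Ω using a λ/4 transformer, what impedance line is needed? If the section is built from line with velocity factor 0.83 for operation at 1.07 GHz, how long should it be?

Z_qwt ≈ 142 Ω; length ≈ 5.82 cm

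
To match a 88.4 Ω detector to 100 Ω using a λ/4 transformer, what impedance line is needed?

Z_qwt ≈ 94 Ω

Z_qwt = √(Z_0·R_L) = √(100 × 88.4) = √8840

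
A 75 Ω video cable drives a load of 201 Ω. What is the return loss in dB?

Γ = (201 − 75)/(201 + 75) = 0.457
RL = −20·log₁₀|Γ| = −20·log₁₀(0.457)

RL ≈ 6.81 dB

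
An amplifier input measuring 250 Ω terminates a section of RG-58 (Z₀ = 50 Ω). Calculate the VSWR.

VSWR ≈ 5

For a purely resistive load, VSWR = R_L/Z_0 or Z_0/R_L (whichever > 1) = 250/50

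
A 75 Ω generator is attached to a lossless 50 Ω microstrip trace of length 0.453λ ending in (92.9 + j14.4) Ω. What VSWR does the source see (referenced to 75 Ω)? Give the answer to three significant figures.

VSWR ≈ 1.63

βl = 2π × 0.453 = 163°
tan(βl) = -0.304
Z_in = Z_0·(Z_L + jZ_0·tanβl)/(Z_0 + jZ_L·tanβl) = 67.6 + j34.4 Ω
Γ_s = (Z_in − Z_s)/(Z_in + Z_s) = (-7.44 + j34.4)/(143 + j34.4), |Γ_s| = 0.24
VSWR = (1 + |Γ_s|)/(1 − |Γ_s|)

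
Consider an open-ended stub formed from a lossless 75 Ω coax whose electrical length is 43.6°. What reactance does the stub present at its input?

X_in ≈ -78.8 Ω (capacitive)

tan(βl) = 0.952
For an open-ended stub, Z_in = −jZ_0·cot(βl) = −jZ_0/tan(βl)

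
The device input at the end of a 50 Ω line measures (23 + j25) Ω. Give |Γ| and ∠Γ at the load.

Γ = (Z_L − Z_0)/(Z_L + Z_0) = (-27 + j25)/(73 + j25)
|Γ| = 36.8/77.2 = 0.477

Γ ≈ 0.477 ∠ 118°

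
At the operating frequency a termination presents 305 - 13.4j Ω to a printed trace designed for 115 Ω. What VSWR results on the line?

VSWR ≈ 2.66

Γ = (Z_L − Z_0)/(Z_L + Z_0) = (190 − j13.4)/(420 − j13.4)
|Γ| = 190/420 = 0.453
VSWR = (1 + |Γ|)/(1 − |Γ|) = 1.45/0.547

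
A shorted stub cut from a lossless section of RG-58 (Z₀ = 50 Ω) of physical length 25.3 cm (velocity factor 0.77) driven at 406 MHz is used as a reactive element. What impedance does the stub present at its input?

Z_in ≈ −j18.1 Ω

λ = v/f = 0.77·c / 406 MHz = 0.569 m
βl = 2π·l/λ = 2π × 0.445 = 160°
tan(βl) = -0.362
For a shorted stub, Z_in = jZ_0·tan(βl)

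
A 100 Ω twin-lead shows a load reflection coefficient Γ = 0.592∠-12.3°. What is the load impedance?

Z_L = Z_0·(1 + Γ)/(1 − Γ) = 100·(1.58 − j0.126)/(0.422 + j0.126)

Z_L ≈ 335 − j130 Ω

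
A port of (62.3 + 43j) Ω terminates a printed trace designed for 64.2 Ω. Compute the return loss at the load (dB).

RL ≈ 9.84 dB

Γ = (-1.9 + j43)/(126.5 + j43), |Γ| = 0.322
RL = −20·log₁₀|Γ| = −20·log₁₀(0.322)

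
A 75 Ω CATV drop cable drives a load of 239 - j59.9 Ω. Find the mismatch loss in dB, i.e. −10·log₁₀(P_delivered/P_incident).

Γ = (164 − j59.9)/(314 − j59.9), |Γ| = 0.546
|Γ|² = 0.298, so P_del/P_inc = 1 − |Γ|² = 0.702
ML = −10·log₁₀(1 − |Γ|²)

mismatch loss ≈ 1.54 dB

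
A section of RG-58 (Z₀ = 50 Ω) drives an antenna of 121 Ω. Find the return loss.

RL ≈ 7.63 dB

Γ = (121 − 50)/(121 + 50) = 0.415
RL = −20·log₁₀|Γ| = −20·log₁₀(0.415)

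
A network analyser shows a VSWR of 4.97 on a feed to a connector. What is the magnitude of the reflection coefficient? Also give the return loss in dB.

|Γ| ≈ 0.665; return loss ≈ 3.54 dB

|Γ| = (S − 1)/(S + 1) = (4.97 − 1)/(4.97 + 1) = 3.97/5.97
RL = −20·log₁₀|Γ| = −20·log₁₀(0.665)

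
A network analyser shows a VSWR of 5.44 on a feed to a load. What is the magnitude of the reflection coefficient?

|Γ| ≈ 0.689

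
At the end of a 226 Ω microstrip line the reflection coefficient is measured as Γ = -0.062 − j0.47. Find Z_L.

Z_L = Z_0·(1 + Γ)/(1 − Γ) = 226·(0.938 − j0.47)/(1.06 + j0.47)

Z_L ≈ 130 − j158 Ω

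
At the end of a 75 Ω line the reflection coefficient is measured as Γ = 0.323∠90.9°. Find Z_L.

Z_L = Z_0·(1 + Γ)/(1 − Γ) = 75·(0.995 + j0.323)/(1.01 − j0.323)

Z_L ≈ 60.3 + j43.5 Ω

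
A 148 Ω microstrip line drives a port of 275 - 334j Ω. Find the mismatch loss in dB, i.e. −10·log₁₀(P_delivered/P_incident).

Γ = (127 − j334)/(423 − j334), |Γ| = 0.663
|Γ|² = 0.44, so P_del/P_inc = 1 − |Γ|² = 0.56
ML = −10·log₁₀(1 − |Γ|²)

mismatch loss ≈ 2.51 dB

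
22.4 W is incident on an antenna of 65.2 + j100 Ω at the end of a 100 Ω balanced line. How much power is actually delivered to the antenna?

P_delivered ≈ 15.7 W

|Γ| = |(-34.8 + j100)/(165.2 + j100)| = 0.548
|Γ|² = 0.301
P_refl = |Γ|²·P_inc = 6.73 W, P_del = (1 − |Γ|²)·P_inc = 15.7 W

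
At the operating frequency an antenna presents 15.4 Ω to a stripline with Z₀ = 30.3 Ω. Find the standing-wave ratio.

VSWR ≈ 1.97

Γ = (15.4 − 30.3)/(15.4 + 30.3) = -0.326
VSWR = (1 + 0.326)/(1 − 0.326)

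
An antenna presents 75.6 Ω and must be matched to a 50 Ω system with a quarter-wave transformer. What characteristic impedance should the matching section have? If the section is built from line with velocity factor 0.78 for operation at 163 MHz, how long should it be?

Z_qwt ≈ 61.5 Ω; length ≈ 35.9 cm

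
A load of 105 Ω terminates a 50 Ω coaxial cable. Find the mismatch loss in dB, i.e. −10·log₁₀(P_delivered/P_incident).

Γ = (105 − 50)/(105 + 50) = 0.355
|Γ|² = 0.126, so P_del/P_inc = 1 − |Γ|² = 0.874
ML = −10·log₁₀(1 − |Γ|²)

mismatch loss ≈ 0.584 dB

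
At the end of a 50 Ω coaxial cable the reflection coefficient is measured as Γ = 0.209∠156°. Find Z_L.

Z_L ≈ 33.5 + j5.96 Ω

Z_L = Z_0·(1 + Γ)/(1 − Γ) = 50·(0.809 + j0.085)/(1.19 − j0.085)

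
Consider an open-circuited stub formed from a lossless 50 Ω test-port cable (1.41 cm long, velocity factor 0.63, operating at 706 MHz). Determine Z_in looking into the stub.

Z_in ≈ −j146 Ω

λ = v/f = 0.63·c / 706 MHz = 0.268 m
βl = 2π·l/λ = 2π × 0.0527 = 19°
tan(βl) = 0.344
For an open-circuited stub, Z_in = −jZ_0·cot(βl) = −jZ_0/tan(βl)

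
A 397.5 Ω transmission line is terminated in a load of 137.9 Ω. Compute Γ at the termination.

Γ = (Z_L − Z_0)/(Z_L + Z_0) = (137.9 − 397.5)/(137.9 + 397.5) = -259.6/535.4

Γ = -0.485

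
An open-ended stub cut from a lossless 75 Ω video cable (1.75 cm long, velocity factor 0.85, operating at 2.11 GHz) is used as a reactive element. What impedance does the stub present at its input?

Z_in ≈ −j58.3 Ω

λ = v/f = 0.85·c / 2.11 GHz = 0.121 m
βl = 2π·l/λ = 2π × 0.145 = 52.1°
tan(βl) = 1.29
For an open-ended stub, Z_in = −jZ_0·cot(βl) = −jZ_0/tan(βl)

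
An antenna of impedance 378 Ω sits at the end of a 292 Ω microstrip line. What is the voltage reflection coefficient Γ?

Γ = (Z_L − Z_0)/(Z_L + Z_0) = (378 − 292)/(378 + 292) = 86/670

Γ = 0.128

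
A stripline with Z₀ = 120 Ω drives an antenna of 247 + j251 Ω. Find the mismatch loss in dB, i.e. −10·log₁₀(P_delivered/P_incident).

mismatch loss ≈ 2.22 dB

Γ = (127 + j251)/(367 + j251), |Γ| = 0.633
|Γ|² = 0.4, so P_del/P_inc = 1 − |Γ|² = 0.6
ML = −10·log₁₀(1 − |Γ|²)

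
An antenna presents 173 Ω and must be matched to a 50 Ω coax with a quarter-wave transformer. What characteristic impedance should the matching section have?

Z_qwt = √(Z_0·R_L) = √(50 × 173) = √8650

Z_qwt ≈ 93 Ω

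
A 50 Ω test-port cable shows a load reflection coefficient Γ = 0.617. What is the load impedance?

Z_L ≈ 211 Ω

Z_L = Z_0·(1 + Γ)/(1 − Γ) = 50·(1.62)/(0.383)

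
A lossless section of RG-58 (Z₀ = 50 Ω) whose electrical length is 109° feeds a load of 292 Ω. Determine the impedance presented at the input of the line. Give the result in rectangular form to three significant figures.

tan(βl) = tan(109°) = -2.9
Z_in = Z_0·(Z_L + jZ_0·tanβl)/(Z_0 + jZ_L·tanβl)
     = 50·(292 − j145)/(50 − j848)

Z_in ≈ 9.54 + j16.7 Ω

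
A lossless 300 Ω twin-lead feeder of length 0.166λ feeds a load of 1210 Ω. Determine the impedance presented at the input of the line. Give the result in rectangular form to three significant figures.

Z_in ≈ 97.6 − j161 Ω

βl = 2π × 0.166 = 59.8°
tan(βl) = tan(59.8°) = 1.72
Z_in = Z_0·(Z_L + jZ_0·tanβl)/(Z_0 + jZ_L·tanβl)
     = 300·(1210 + j515)/(300 + j2080)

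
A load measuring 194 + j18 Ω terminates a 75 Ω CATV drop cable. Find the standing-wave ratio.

Γ = (Z_L − Z_0)/(Z_L + Z_0) = (119 + j18)/(269 + j18)
|Γ| = 120/270 = 0.446
VSWR = (1 + |Γ|)/(1 − |Γ|) = 1.45/0.554

VSWR ≈ 2.61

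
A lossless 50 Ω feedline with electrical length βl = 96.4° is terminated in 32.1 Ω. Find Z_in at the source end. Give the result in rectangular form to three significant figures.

tan(βl) = tan(96.4°) = -8.92
Z_in = Z_0·(Z_L + jZ_0·tanβl)/(Z_0 + jZ_L·tanβl)
     = 50·(32.1 − j446)/(50 − j286)

Z_in ≈ 76.5 − j7.76 Ω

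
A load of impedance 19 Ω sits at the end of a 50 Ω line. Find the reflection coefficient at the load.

Γ = -0.449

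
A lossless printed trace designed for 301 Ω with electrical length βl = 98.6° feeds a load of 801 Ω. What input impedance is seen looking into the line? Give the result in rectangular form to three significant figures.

tan(βl) = tan(98.6°) = -6.61
Z_in = Z_0·(Z_L + jZ_0·tanβl)/(Z_0 + jZ_L·tanβl)
     = 301·(801 − j1990)/(301 − j5300)

Z_in ≈ 115 + j39 Ω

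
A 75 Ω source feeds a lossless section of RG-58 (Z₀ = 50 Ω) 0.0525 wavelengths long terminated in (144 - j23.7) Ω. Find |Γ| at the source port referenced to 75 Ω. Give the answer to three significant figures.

|Γ| ≈ 0.409

βl = 2π × 0.0525 = 18.9°
tan(βl) = 0.342
Z_in = Z_0·(Z_L + jZ_0·tanβl)/(Z_0 + jZ_L·tanβl) = 69.2 − j64.4 Ω
Γ_s = (Z_in − Z_s)/(Z_in + Z_s) = (-5.75 − j64.4)/(144 − j64.4), |Γ_s| = 0.409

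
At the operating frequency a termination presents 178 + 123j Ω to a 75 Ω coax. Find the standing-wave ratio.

VSWR ≈ 3.65

Γ = (Z_L − Z_0)/(Z_L + Z_0) = (103 + j123)/(253 + j123)
|Γ| = 160/281 = 0.57
VSWR = (1 + |Γ|)/(1 − |Γ|) = 1.57/0.43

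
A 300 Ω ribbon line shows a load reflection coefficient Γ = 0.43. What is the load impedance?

Z_L = Z_0·(1 + Γ)/(1 − Γ) = 300·(1.43)/(0.57)

Z_L ≈ 753 Ω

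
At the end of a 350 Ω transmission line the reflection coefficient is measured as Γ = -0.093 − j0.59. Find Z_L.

Z_L = Z_0·(1 + Γ)/(1 − Γ) = 350·(0.907 − j0.59)/(1.09 + j0.59)

Z_L ≈ 146 − j268 Ω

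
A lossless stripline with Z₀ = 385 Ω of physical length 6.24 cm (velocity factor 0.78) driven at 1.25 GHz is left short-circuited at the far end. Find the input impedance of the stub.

Z_in ≈ −j667 Ω

λ = v/f = 0.78·c / 1.25 GHz = 0.187 m
βl = 2π·l/λ = 2π × 0.333 = 120°
tan(βl) = -1.73
For a short-circuited stub, Z_in = jZ_0·tan(βl)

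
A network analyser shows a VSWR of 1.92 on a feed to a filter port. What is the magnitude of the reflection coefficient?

|Γ| ≈ 0.315

|Γ| = (S − 1)/(S + 1) = (1.92 − 1)/(1.92 + 1) = 0.92/2.92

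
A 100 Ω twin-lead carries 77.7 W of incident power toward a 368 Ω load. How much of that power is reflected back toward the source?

Γ = (368 − 100)/(368 + 100) = 0.573
|Γ|² = 0.328
P_refl = |Γ|²·P_inc = 25.5 W, P_del = (1 − |Γ|²)·P_inc = 52.2 W

P_reflected ≈ 25.5 W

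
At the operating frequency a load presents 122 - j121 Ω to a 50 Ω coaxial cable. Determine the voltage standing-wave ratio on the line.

Γ = (Z_L − Z_0)/(Z_L + Z_0) = (72 − j121)/(172 − j121)
|Γ| = 141/210 = 0.67
VSWR = (1 + |Γ|)/(1 − |Γ|) = 1.67/0.33

VSWR ≈ 5.05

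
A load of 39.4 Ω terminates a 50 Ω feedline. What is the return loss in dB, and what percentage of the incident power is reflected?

RL ≈ 18.5 dB; 1.41% of incident power reflected

Γ = (39.4 − 50)/(39.4 + 50) = -0.119
RL = −20·log₁₀(0.119) = 18.5 dB
P_refl/P_inc = |Γ|² = 0.0141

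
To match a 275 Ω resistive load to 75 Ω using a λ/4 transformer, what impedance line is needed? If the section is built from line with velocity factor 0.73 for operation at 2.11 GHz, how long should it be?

Z_qwt = √(Z_0·R_L) = √(75 × 275) = √20620
λ = 0.73·c/f = 0.104 m, so l = λ/4 = 0.0259 m

Z_qwt ≈ 144 Ω; length ≈ 2.59 cm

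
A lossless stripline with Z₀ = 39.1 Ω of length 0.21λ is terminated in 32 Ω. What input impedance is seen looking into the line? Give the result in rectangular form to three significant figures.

βl = 2π × 0.21 = 75.6°
tan(βl) = tan(75.6°) = 3.89
Z_in = Z_0·(Z_L + jZ_0·tanβl)/(Z_0 + jZ_L·tanβl)
     = 39.1·(32 + j152)/(39.1 + j125)

Z_in ≈ 46.4 + j4.51 Ω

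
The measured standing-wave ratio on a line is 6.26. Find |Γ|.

|Γ| ≈ 0.725

|Γ| = (S − 1)/(S + 1) = (6.26 − 1)/(6.26 + 1) = 5.26/7.26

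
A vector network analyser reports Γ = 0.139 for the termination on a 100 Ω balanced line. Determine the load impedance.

Z_L ≈ 132 Ω

Z_L = Z_0·(1 + Γ)/(1 − Γ) = 100·(1.14)/(0.861)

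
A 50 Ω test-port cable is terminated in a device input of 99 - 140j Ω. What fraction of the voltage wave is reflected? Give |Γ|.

|Γ| ≈ 0.725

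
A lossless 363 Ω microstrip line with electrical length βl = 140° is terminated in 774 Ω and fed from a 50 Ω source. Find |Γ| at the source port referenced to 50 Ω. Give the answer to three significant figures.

|Γ| ≈ 0.827

tan(βl) = -0.839
Z_in = Z_0·(Z_L + jZ_0·tanβl)/(Z_0 + jZ_L·tanβl) = 314 + j257 Ω
Γ_s = (Z_in − Z_s)/(Z_in + Z_s) = (264 + j257)/(364 + j257), |Γ_s| = 0.827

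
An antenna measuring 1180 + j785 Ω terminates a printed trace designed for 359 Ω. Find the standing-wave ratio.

Γ = (Z_L − Z_0)/(Z_L + Z_0) = (821 + j785)/(1539 + j785)
|Γ| = 1140/1730 = 0.657
VSWR = (1 + |Γ|)/(1 − |Γ|) = 1.66/0.343

VSWR ≈ 4.84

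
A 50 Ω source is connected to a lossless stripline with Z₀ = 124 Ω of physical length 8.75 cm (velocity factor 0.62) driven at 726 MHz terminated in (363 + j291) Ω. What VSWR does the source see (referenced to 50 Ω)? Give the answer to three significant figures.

VSWR ≈ 3.74

λ = v/f = 0.62·c / 726 MHz = 0.256 m
βl = 2π·l/λ = 2π × 0.342 = 123°
tan(βl) = -1.54
Z_in = Z_0·(Z_L + jZ_0·tanβl)/(Z_0 + jZ_L·tanβl) = 29.4 + j50.3 Ω
Γ_s = (Z_in − Z_s)/(Z_in + Z_s) = (-20.6 + j50.3)/(79.4 + j50.3), |Γ_s| = 0.578
VSWR = (1 + |Γ_s|)/(1 − |Γ_s|)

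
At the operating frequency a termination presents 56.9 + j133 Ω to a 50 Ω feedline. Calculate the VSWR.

VSWR ≈ 8.11

Γ = (Z_L − Z_0)/(Z_L + Z_0) = (6.9 + j133)/(106.9 + j133)
|Γ| = 133/171 = 0.78
VSWR = (1 + |Γ|)/(1 − |Γ|) = 1.78/0.22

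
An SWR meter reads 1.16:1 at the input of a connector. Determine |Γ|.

|Γ| ≈ 0.0741

|Γ| = (S − 1)/(S + 1) = (1.16 − 1)/(1.16 + 1) = 0.16/2.16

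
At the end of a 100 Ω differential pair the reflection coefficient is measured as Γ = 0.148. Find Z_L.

Z_L ≈ 135 Ω

Z_L = Z_0·(1 + Γ)/(1 − Γ) = 100·(1.15)/(0.852)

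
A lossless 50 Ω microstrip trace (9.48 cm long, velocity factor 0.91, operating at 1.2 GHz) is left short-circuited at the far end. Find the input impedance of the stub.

λ = v/f = 0.91·c / 1.2 GHz = 0.228 m
βl = 2π·l/λ = 2π × 0.417 = 150°
tan(βl) = -0.577
For a short-circuited stub, Z_in = jZ_0·tan(βl)

Z_in ≈ −j28.9 Ω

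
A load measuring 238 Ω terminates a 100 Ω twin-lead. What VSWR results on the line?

Γ = (238 − 100)/(238 + 100) = 0.408
VSWR = (1 + 0.408)/(1 − 0.408)

VSWR ≈ 2.38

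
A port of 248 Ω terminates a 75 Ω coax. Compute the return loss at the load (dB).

Γ = (248 − 75)/(248 + 75) = 0.536
RL = −20·log₁₀|Γ| = −20·log₁₀(0.536)

RL ≈ 5.42 dB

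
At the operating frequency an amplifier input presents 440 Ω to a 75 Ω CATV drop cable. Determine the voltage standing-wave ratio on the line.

Γ = (440 − 75)/(440 + 75) = 0.709
VSWR = (1 + 0.709)/(1 − 0.709)

VSWR ≈ 5.87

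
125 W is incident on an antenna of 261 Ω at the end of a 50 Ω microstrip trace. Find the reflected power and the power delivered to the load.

P_reflected ≈ 57.5 W; P_delivered ≈ 67.5 W

Γ = (261 − 50)/(261 + 50) = 0.678
|Γ|² = 0.46
P_refl = |Γ|²·P_inc = 57.5 W, P_del = (1 − |Γ|²)·P_inc = 67.5 W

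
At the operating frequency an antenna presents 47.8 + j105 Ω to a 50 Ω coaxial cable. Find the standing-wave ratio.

VSWR ≈ 6.46

Γ = (Z_L − Z_0)/(Z_L + Z_0) = (-2.2 + j105)/(97.8 + j105)
|Γ| = 105/143 = 0.732
VSWR = (1 + |Γ|)/(1 − |Γ|) = 1.73/0.268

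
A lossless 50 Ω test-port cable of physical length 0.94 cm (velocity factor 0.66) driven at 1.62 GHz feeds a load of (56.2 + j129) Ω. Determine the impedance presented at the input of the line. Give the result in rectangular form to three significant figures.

λ = v/f = 0.66·c / 1.62 GHz = 0.122 m
βl = 2π·l/λ = 2π × 0.0769 = 27.7°
tan(βl) = tan(27.7°) = 0.525
Z_in = Z_0·(Z_L + jZ_0·tanβl)/(Z_0 + jZ_L·tanβl)
     = 50·(56.2 + j155)/(-17.7 + j29.5)

Z_in ≈ 152 − j186 Ω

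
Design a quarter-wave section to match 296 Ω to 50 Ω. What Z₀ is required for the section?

Z_qwt = √(Z_0·R_L) = √(50 × 296) = √14800

Z_qwt ≈ 122 Ω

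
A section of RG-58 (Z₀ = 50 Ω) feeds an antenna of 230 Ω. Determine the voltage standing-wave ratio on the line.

For a purely resistive load, VSWR = R_L/Z_0 or Z_0/R_L (whichever > 1) = 230/50

VSWR ≈ 4.6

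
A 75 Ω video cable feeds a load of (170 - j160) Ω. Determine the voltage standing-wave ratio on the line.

VSWR ≈ 4.49

Γ = (Z_L − Z_0)/(Z_L + Z_0) = (95 − j160)/(245 − j160)
|Γ| = 186/293 = 0.636
VSWR = (1 + |Γ|)/(1 − |Γ|) = 1.64/0.364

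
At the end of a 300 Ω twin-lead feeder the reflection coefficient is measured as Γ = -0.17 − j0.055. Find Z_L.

Z_L ≈ 212 − j24.1 Ω

Z_L = Z_0·(1 + Γ)/(1 − Γ) = 300·(0.83 − j0.055)/(1.17 + j0.055)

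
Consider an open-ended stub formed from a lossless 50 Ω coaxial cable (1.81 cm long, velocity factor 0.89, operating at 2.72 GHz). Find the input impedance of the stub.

λ = v/f = 0.89·c / 2.72 GHz = 0.0982 m
βl = 2π·l/λ = 2π × 0.184 = 66.4°
tan(βl) = 2.29
For an open-ended stub, Z_in = −jZ_0·cot(βl) = −jZ_0/tan(βl)

Z_in ≈ −j21.9 Ω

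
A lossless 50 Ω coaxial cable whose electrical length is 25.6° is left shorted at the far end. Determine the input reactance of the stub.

tan(βl) = 0.479
For a shorted stub, Z_in = jZ_0·tan(βl)

X_in ≈ 24 Ω (inductive)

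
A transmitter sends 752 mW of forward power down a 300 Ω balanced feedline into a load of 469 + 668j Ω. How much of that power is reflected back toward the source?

|Γ| = |(169 + j668)/(769 + j668)| = 0.676
|Γ|² = 0.458
P_refl = |Γ|²·P_inc = 344 mW, P_del = (1 − |Γ|²)·P_inc = 408 mW

P_reflected ≈ 344 mW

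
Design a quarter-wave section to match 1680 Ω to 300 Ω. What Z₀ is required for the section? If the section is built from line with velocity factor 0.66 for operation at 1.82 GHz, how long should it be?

Z_qwt ≈ 710 Ω; length ≈ 2.72 cm

Z_qwt = √(Z_0·R_L) = √(300 × 1680) = √504000
λ = 0.66·c/f = 0.109 m, so l = λ/4 = 0.0272 m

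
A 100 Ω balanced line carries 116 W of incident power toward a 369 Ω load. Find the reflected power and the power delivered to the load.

P_reflected ≈ 38.2 W; P_delivered ≈ 77.8 W

Γ = (369 − 100)/(369 + 100) = 0.574
|Γ|² = 0.329
P_refl = |Γ|²·P_inc = 38.2 W, P_del = (1 − |Γ|²)·P_inc = 77.8 W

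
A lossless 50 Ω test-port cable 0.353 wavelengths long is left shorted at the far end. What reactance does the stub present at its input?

X_in ≈ -66.2 Ω (capacitive)

βl = 2π × 0.353 = 127°
tan(βl) = -1.32
For a shorted stub, Z_in = jZ_0·tan(βl)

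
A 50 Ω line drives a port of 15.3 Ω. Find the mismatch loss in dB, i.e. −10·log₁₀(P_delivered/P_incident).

mismatch loss ≈ 1.44 dB

Γ = (15.3 − 50)/(15.3 + 50) = -0.531
|Γ|² = 0.282, so P_del/P_inc = 1 − |Γ|² = 0.718
ML = −10·log₁₀(1 − |Γ|²)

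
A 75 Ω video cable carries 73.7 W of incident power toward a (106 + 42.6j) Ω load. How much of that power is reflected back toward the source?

P_reflected ≈ 5.92 W

|Γ| = |(31 + j42.6)/(181 + j42.6)| = 0.283
|Γ|² = 0.0803
P_refl = |Γ|²·P_inc = 5.92 W, P_del = (1 − |Γ|²)·P_inc = 67.8 W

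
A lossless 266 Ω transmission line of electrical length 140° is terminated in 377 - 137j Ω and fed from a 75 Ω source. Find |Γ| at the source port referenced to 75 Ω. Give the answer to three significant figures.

|Γ| ≈ 0.7

tan(βl) = -0.839
Z_in = Z_0·(Z_L + jZ_0·tanβl)/(Z_0 + jZ_L·tanβl) = 370 + j140 Ω
Γ_s = (Z_in − Z_s)/(Z_in + Z_s) = (295 + j140)/(445 + j140), |Γ_s| = 0.7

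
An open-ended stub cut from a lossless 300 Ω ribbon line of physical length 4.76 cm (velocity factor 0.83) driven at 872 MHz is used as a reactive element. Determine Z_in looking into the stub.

λ = v/f = 0.83·c / 872 MHz = 0.286 m
βl = 2π·l/λ = 2π × 0.167 = 60°
tan(βl) = 1.73
For an open-ended stub, Z_in = −jZ_0·cot(βl) = −jZ_0/tan(βl)

Z_in ≈ −j173 Ω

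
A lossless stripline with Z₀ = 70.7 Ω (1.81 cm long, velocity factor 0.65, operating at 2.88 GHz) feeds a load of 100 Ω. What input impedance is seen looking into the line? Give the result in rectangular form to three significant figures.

λ = v/f = 0.65·c / 2.88 GHz = 0.0677 m
βl = 2π·l/λ = 2π × 0.267 = 96.2°
tan(βl) = tan(96.2°) = -9.15
Z_in = Z_0·(Z_L + jZ_0·tanβl)/(Z_0 + jZ_L·tanβl)
     = 70.7·(100 − j647)/(70.7 − j915)

Z_in ≈ 50.3 + j3.84 Ω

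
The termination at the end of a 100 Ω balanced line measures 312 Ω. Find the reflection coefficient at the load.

Γ = 0.515

Γ = (Z_L − Z_0)/(Z_L + Z_0) = (312 − 100)/(312 + 100) = 212/412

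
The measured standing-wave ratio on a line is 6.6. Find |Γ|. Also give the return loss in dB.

|Γ| = (S − 1)/(S + 1) = (6.6 − 1)/(6.6 + 1) = 5.6/7.6
RL = −20·log₁₀|Γ| = −20·log₁₀(0.737)

|Γ| ≈ 0.737; return loss ≈ 2.65 dB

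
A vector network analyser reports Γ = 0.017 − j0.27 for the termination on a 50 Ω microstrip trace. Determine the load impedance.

Z_L = Z_0·(1 + Γ)/(1 − Γ) = 50·(1.02 − j0.27)/(0.983 + j0.27)

Z_L ≈ 44.6 − j26 Ω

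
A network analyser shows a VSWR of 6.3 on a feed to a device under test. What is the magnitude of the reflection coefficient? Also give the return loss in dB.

|Γ| ≈ 0.726; return loss ≈ 2.78 dB

|Γ| = (S − 1)/(S + 1) = (6.3 − 1)/(6.3 + 1) = 5.3/7.3
RL = −20·log₁₀|Γ| = −20·log₁₀(0.726)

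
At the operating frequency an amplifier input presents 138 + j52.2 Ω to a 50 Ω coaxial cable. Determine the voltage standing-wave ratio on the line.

VSWR ≈ 3.21

Γ = (Z_L − Z_0)/(Z_L + Z_0) = (88 + j52.2)/(188 + j52.2)
|Γ| = 102/195 = 0.524
VSWR = (1 + |Γ|)/(1 − |Γ|) = 1.52/0.476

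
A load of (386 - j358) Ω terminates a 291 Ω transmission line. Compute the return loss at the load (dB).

RL ≈ 6.31 dB

Γ = (95 − j358)/(677 − j358), |Γ| = 0.484
RL = −20·log₁₀|Γ| = −20·log₁₀(0.484)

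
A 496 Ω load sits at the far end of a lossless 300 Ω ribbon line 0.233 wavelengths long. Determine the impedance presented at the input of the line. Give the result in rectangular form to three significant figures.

βl = 2π × 0.233 = 83.9°
tan(βl) = tan(83.9°) = 9.33
Z_in = Z_0·(Z_L + jZ_0·tanβl)/(Z_0 + jZ_L·tanβl)
     = 300·(496 + j2800)/(300 + j4630)

Z_in ≈ 183 − j20.3 Ω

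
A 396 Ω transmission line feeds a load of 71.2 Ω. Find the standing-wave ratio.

Γ = (71.2 − 396)/(71.2 + 396) = -0.695
VSWR = (1 + 0.695)/(1 − 0.695)

VSWR ≈ 5.56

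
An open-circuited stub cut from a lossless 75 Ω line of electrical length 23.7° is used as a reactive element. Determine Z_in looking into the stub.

tan(βl) = 0.439
For an open-circuited stub, Z_in = −jZ_0·cot(βl) = −jZ_0/tan(βl)

Z_in ≈ −j171 Ω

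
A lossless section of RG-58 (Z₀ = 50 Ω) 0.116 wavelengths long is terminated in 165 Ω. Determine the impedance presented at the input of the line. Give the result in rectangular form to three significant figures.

βl = 2π × 0.116 = 41.8°
tan(βl) = tan(41.8°) = 0.893
Z_in = Z_0·(Z_L + jZ_0·tanβl)/(Z_0 + jZ_L·tanβl)
     = 50·(165 + j44.6)/(50 + j147)

Z_in ≈ 30.6 − j45.6 Ω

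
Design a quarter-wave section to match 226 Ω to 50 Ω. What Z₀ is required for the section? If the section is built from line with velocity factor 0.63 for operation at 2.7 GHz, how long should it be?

Z_qwt ≈ 106 Ω; length ≈ 1.75 cm

Z_qwt = √(Z_0·R_L) = √(50 × 226) = √11300
λ = 0.63·c/f = 0.07 m, so l = λ/4 = 0.0175 m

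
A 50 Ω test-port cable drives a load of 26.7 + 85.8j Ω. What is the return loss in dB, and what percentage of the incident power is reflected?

Γ = (-23.3 + j85.8)/(76.7 + j85.8), |Γ| = 0.773
RL = −20·log₁₀(0.773) = 2.24 dB
P_refl/P_inc = |Γ|² = 0.597

RL ≈ 2.24 dB; 59.7% of incident power reflected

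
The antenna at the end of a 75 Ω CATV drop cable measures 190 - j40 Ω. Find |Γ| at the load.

Γ = (Z_L − Z_0)/(Z_L + Z_0) = (115 − j40)/(265 − j40)
|Γ| = 122/268

|Γ| ≈ 0.454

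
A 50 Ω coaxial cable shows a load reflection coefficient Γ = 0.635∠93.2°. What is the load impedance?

Z_L = Z_0·(1 + Γ)/(1 − Γ) = 50·(0.965 + j0.634)/(1.04 − j0.634)

Z_L ≈ 20.2 + j43 Ω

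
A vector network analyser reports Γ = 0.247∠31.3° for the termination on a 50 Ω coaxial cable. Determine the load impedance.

Z_L = Z_0·(1 + Γ)/(1 − Γ) = 50·(1.21 + j0.128)/(0.789 − j0.128)

Z_L ≈ 73.5 + j20.1 Ω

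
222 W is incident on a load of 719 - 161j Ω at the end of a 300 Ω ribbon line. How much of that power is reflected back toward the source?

P_reflected ≈ 42 W

|Γ| = |(419 − j161)/(1019 − j161)| = 0.435
|Γ|² = 0.189
P_refl = |Γ|²·P_inc = 42 W, P_del = (1 − |Γ|²)·P_inc = 180 W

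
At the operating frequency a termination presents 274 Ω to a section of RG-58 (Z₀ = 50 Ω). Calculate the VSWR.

For a purely resistive load, VSWR = R_L/Z_0 or Z_0/R_L (whichever > 1) = 274/50

VSWR ≈ 5.48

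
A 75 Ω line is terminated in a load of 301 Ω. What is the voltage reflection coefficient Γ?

Γ = 0.601

Γ = (Z_L − Z_0)/(Z_L + Z_0) = (301 − 75)/(301 + 75) = 226/376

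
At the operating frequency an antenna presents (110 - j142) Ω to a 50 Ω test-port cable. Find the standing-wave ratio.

VSWR ≈ 6.16

Γ = (Z_L − Z_0)/(Z_L + Z_0) = (60 − j142)/(160 − j142)
|Γ| = 154/214 = 0.721
VSWR = (1 + |Γ|)/(1 − |Γ|) = 1.72/0.279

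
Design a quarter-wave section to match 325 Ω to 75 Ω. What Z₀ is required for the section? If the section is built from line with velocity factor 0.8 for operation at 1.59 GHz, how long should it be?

Z_qwt ≈ 156 Ω; length ≈ 3.77 cm

Z_qwt = √(Z_0·R_L) = √(75 × 325) = √24380
λ = 0.8·c/f = 0.151 m, so l = λ/4 = 0.0377 m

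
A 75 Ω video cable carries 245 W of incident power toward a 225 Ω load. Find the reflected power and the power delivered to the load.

P_reflected ≈ 61.2 W; P_delivered ≈ 184 W

Γ = (225 − 75)/(225 + 75) = 0.5
|Γ|² = 0.25
P_refl = |Γ|²·P_inc = 61.2 W, P_del = (1 − |Γ|²)·P_inc = 184 W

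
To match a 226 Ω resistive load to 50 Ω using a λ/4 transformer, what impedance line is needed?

Z_qwt = √(Z_0·R_L) = √(50 × 226) = √11300

Z_qwt ≈ 106 Ω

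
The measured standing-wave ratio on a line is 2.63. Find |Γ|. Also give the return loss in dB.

|Γ| ≈ 0.449; return loss ≈ 6.95 dB

|Γ| = (S − 1)/(S + 1) = (2.63 − 1)/(2.63 + 1) = 1.63/3.63
RL = −20·log₁₀|Γ| = −20·log₁₀(0.449)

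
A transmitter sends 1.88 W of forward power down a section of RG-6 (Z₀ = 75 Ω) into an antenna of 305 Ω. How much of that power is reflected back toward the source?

Γ = (305 − 75)/(305 + 75) = 0.605
|Γ|² = 0.366
P_refl = |Γ|²·P_inc = 0.689 W, P_del = (1 − |Γ|²)·P_inc = 1.19 W

P_reflected ≈ 0.689 W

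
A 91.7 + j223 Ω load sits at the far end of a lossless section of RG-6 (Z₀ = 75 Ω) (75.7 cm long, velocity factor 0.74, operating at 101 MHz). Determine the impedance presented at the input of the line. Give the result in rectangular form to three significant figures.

Z_in ≈ 9.01 + j23.7 Ω

λ = v/f = 0.74·c / 101 MHz = 2.2 m
βl = 2π·l/λ = 2π × 0.344 = 124°
tan(βl) = tan(124°) = -1.48
Z_in = Z_0·(Z_L + jZ_0·tanβl)/(Z_0 + jZ_L·tanβl)
     = 75·(91.7 + j112)/(406 − j136)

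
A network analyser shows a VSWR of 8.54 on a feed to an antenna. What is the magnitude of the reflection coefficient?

|Γ| ≈ 0.79

|Γ| = (S − 1)/(S + 1) = (8.54 − 1)/(8.54 + 1) = 7.54/9.54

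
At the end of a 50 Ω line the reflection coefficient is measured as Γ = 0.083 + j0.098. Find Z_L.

Z_L ≈ 57.8 + j11.5 Ω

Z_L = Z_0·(1 + Γ)/(1 − Γ) = 50·(1.08 + j0.098)/(0.917 − j0.098)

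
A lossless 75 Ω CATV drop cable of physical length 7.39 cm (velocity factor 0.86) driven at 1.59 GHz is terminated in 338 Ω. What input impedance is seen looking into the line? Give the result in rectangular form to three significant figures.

Z_in ≈ 137 + j155 Ω

λ = v/f = 0.86·c / 1.59 GHz = 0.162 m
βl = 2π·l/λ = 2π × 0.455 = 164°
tan(βl) = tan(164°) = -0.288
Z_in = Z_0·(Z_L + jZ_0·tanβl)/(Z_0 + jZ_L·tanβl)
     = 75·(338 − j21.6)/(75 − j97.2)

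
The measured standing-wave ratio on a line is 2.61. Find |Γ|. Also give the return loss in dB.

|Γ| = (S − 1)/(S + 1) = (2.61 − 1)/(2.61 + 1) = 1.61/3.61
RL = −20·log₁₀|Γ| = −20·log₁₀(0.446)

|Γ| ≈ 0.446; return loss ≈ 7.01 dB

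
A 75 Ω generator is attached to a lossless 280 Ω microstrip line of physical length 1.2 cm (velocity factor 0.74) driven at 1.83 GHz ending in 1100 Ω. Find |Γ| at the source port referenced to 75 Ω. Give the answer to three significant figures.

λ = v/f = 0.74·c / 1.83 GHz = 0.121 m
βl = 2π·l/λ = 2π × 0.0989 = 35.6°
tan(βl) = 0.716
Z_in = Z_0·(Z_L + jZ_0·tanβl)/(Z_0 + jZ_L·tanβl) = 187 − j325 Ω
Γ_s = (Z_in − Z_s)/(Z_in + Z_s) = (112 − j325)/(262 − j325), |Γ_s| = 0.823

|Γ| ≈ 0.823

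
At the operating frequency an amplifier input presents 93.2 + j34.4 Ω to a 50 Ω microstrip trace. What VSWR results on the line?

VSWR ≈ 2.2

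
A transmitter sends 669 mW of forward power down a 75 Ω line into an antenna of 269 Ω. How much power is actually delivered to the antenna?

Γ = (269 − 75)/(269 + 75) = 0.564
|Γ|² = 0.318
P_refl = |Γ|²·P_inc = 213 mW, P_del = (1 − |Γ|²)·P_inc = 456 mW

P_delivered ≈ 456 mW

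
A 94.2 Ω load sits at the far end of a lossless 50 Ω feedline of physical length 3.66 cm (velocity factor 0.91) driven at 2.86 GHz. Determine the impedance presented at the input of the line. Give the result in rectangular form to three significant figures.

λ = v/f = 0.91·c / 2.86 GHz = 0.0955 m
βl = 2π·l/λ = 2π × 0.383 = 138°
tan(βl) = tan(138°) = -0.899
Z_in = Z_0·(Z_L + jZ_0·tanβl)/(Z_0 + jZ_L·tanβl)
     = 50·(94.2 − j45)/(50 − j84.7)

Z_in ≈ 44 + j29.6 Ω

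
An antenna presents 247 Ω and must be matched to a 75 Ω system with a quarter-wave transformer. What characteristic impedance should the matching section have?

Z_qwt = √(Z_0·R_L) = √(75 × 247) = √18520

Z_qwt ≈ 136 Ω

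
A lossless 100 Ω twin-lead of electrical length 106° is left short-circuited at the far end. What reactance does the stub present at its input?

X_in ≈ -349 Ω (capacitive)

tan(βl) = -3.49
For a short-circuited stub, Z_in = jZ_0·tan(βl)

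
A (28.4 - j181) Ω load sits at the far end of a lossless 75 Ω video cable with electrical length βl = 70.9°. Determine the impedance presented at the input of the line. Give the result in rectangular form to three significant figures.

tan(βl) = tan(70.9°) = 2.89
Z_in = Z_0·(Z_L + jZ_0·tanβl)/(Z_0 + jZ_L·tanβl)
     = 75·(28.4 + j35.6)/(598 + j82)

Z_in ≈ 4.1 + j3.9 Ω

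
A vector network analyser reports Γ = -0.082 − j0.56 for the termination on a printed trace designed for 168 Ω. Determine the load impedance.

Z_L = Z_0·(1 + Γ)/(1 − Γ) = 168·(0.918 − j0.56)/(1.08 + j0.56)

Z_L ≈ 76.9 − j127 Ω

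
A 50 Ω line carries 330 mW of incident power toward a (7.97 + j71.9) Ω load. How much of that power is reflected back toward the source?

P_reflected ≈ 268 mW

|Γ| = |(-42.03 + j71.9)/(57.97 + j71.9)| = 0.902
|Γ|² = 0.813
P_refl = |Γ|²·P_inc = 268 mW, P_del = (1 − |Γ|²)·P_inc = 61.7 mW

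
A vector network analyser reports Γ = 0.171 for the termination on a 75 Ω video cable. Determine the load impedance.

Z_L ≈ 106 Ω

Z_L = Z_0·(1 + Γ)/(1 − Γ) = 75·(1.17)/(0.829)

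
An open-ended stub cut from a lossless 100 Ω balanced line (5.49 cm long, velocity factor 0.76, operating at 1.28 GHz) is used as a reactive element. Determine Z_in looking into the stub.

λ = v/f = 0.76·c / 1.28 GHz = 0.178 m
βl = 2π·l/λ = 2π × 0.308 = 111°
tan(βl) = -2.61
For an open-ended stub, Z_in = −jZ_0·cot(βl) = −jZ_0/tan(βl)

Z_in ≈ +j38.3 Ω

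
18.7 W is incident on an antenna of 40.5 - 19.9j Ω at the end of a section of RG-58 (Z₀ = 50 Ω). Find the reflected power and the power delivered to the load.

|Γ| = |(-9.5 − j19.9)/(90.5 − j19.9)| = 0.238
|Γ|² = 0.0566
P_refl = |Γ|²·P_inc = 1.06 W, P_del = (1 − |Γ|²)·P_inc = 17.6 W

P_reflected ≈ 1.06 W; P_delivered ≈ 17.6 W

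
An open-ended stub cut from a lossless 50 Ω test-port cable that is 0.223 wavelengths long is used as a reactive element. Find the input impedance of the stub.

Z_in ≈ −j8.56 Ω

βl = 2π × 0.223 = 80.3°
tan(βl) = 5.84
For an open-ended stub, Z_in = −jZ_0·cot(βl) = −jZ_0/tan(βl)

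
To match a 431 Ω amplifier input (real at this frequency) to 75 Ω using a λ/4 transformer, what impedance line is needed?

Z_qwt = √(Z_0·R_L) = √(75 × 431) = √32320

Z_qwt ≈ 180 Ω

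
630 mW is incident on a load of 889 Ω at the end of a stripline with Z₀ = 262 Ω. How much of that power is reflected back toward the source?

Γ = (889 − 262)/(889 + 262) = 0.545
|Γ|² = 0.297
P_refl = |Γ|²·P_inc = 187 mW, P_del = (1 − |Γ|²)·P_inc = 443 mW

P_reflected ≈ 187 mW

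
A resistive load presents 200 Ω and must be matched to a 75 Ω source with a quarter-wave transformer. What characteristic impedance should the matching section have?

Z_qwt ≈ 122 Ω

Z_qwt = √(Z_0·R_L) = √(75 × 200) = √15000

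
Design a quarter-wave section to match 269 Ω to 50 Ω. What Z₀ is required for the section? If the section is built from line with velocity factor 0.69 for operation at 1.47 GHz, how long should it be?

Z_qwt ≈ 116 Ω; length ≈ 3.52 cm

Z_qwt = √(Z_0·R_L) = √(50 × 269) = √13450
λ = 0.69·c/f = 0.141 m, so l = λ/4 = 0.0352 m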